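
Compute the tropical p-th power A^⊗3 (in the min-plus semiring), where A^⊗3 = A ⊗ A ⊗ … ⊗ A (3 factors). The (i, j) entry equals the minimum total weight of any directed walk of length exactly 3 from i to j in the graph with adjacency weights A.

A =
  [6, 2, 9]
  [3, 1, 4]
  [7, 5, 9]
A^⊗3 =
  [6, 4, 7]
  [5, 3, 6]
  [9, 7, 10]

Each entry (A^⊗3)_ij equals the minimum over all length-3 walks i = v_0 → v_1 → … → v_3 = j of Σ_t A[v_t][v_{t+1}]. For example, for (i, j) = (0, 2) we minimise over 9 possible intermediate vertex sequences; the minimum is 7, attained along the walk 0 → 1 → 1 → 2.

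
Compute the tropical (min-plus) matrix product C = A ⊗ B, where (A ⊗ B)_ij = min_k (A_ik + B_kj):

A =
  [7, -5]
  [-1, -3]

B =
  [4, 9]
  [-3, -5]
A ⊗ B =
  [-8, -10]
  [-6, -8]

Apply the min-plus product entry-by-entry:
  C[0][0] = min over k of (A[0][0] + B[0][0] = 7 + 4 = 11, A[0][1] + B[1][0] = -5 + -3 = -8) = -8 (attained at k = 1)
  C[0][1] = min over k of (A[0][0] + B[0][1] = 7 + 9 = 16, A[0][1] + B[1][1] = -5 + -5 = -10) = -10 (attained at k = 1)
  C[1][0] = min over k of (A[1][0] + B[0][0] = -1 + 4 = 3, A[1][1] + B[1][0] = -3 + -3 = -6) = -6 (attained at k = 1)
  C[1][1] = min over k of (A[1][0] + B[0][1] = -1 + 9 = 8, A[1][1] + B[1][1] = -3 + -5 = -8) = -8 (attained at k = 1)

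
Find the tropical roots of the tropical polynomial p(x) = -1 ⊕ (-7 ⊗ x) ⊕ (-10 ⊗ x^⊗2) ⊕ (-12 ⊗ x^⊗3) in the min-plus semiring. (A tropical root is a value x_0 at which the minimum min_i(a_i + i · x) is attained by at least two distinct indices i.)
Roots: {2, 3, 6}

Each tropical root is a break point of the lower envelope of the lines y = a_i + i · x (there are 4 lines, with slopes 0, 1, ..., 3). Only the lines that attain the minimum somewhere contribute to roots; other lines are dominated. Here the surviving (envelope) indices are i = 3, i = 2, i = 1, i = 0.
Intersections between consecutive envelope lines give the roots: for adjacent envelope indices i < j the intersection is x = (a_i − a_j) / (j − i). Reading off the sorted break points: {2, 3, 6}.
Verification: at each break x_0, at least two indices attain the minimum of min_i(a_i + i · x_0).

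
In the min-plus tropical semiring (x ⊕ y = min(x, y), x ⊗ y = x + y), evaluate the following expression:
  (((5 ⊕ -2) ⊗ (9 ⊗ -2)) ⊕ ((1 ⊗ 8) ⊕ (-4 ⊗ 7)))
(((5 ⊕ -2) ⊗ (9 ⊗ -2)) ⊕ ((1 ⊗ 8) ⊕ (-4 ⊗ 7))) = 3

Expand innermost to outermost. Recall ⊕ takes the minimum of its arguments and ⊗ takes their sum. Working out the expression (((5 ⊕ -2) ⊗ (9 ⊗ -2)) ⊕ ((1 ⊗ 8) ⊕ (-4 ⊗ 7))) gives 3.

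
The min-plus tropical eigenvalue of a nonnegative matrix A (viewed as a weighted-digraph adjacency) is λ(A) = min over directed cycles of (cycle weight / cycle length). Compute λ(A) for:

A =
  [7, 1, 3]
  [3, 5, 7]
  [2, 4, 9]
λ(A) = 2

Enumerate directed cycles and compute their means (weight / length). Sample:
  cycle 0 → 0: weight = 7, length = 1, mean = 7/1 ≈ 7.000
  cycle 1 → 1: weight = 5, length = 1, mean = 5/1 ≈ 5.000
  cycle 2 → 2: weight = 9, length = 1, mean = 9/1 ≈ 9.000
  cycle 0 → 1 → 0: weight = 4, length = 2, mean = 4/2 ≈ 2.000
  cycle 0 → 2 → 0: weight = 5, length = 2, mean = 5/2 ≈ 2.500
  cycle 1 → 0 → 1: weight = 4, length = 2, mean = 4/2 ≈ 2.000
Minimum mean = 2.000, attained e.g. along the cycle 0 → 1 → 0 with weight 4 and length 2. So λ(A) = 4/2 = 2.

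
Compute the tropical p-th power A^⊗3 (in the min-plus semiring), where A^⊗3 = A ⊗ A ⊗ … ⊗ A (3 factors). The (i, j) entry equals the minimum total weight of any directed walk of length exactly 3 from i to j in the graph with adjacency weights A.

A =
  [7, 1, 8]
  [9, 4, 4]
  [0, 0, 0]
A^⊗3 =
  [5, 5, 5]
  [4, 4, 4]
  [0, 0, 0]

Each entry (A^⊗3)_ij equals the minimum over all length-3 walks i = v_0 → v_1 → … → v_3 = j of Σ_t A[v_t][v_{t+1}]. For example, for (i, j) = (0, 2) we minimise over 9 possible intermediate vertex sequences; the minimum is 5, attained along the walk 0 → 1 → 2 → 2.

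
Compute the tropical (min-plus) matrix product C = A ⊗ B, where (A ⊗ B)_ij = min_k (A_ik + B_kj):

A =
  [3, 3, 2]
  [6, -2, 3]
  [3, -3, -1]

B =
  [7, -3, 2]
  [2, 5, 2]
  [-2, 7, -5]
A ⊗ B =
  [0, 0, -3]
  [0, 3, -2]
  [-3, 0, -6]

Apply the min-plus product entry-by-entry:
  C[0][0] = min over k of (A[0][0] + B[0][0] = 3 + 7 = 10, A[0][1] + B[1][0] = 3 + 2 = 5, A[0][2] + B[2][0] = 2 + -2 = 0) = 0 (attained at k = 2)
  C[0][1] = min over k of (A[0][0] + B[0][1] = 3 + -3 = 0, A[0][1] + B[1][1] = 3 + 5 = 8, A[0][2] + B[2][1] = 2 + 7 = 9) = 0 (attained at k = 0)
  C[0][2] = min over k of (A[0][0] + B[0][2] = 3 + 2 = 5, A[0][1] + B[1][2] = 3 + 2 = 5, A[0][2] + B[2][2] = 2 + -5 = -3) = -3 (attained at k = 2)
  C[1][0] = min over k of (A[1][0] + B[0][0] = 6 + 7 = 13, A[1][1] + B[1][0] = -2 + 2 = 0, A[1][2] + B[2][0] = 3 + -2 = 1) = 0 (attained at k = 1)
  C[1][1] = min over k of (A[1][0] + B[0][1] = 6 + -3 = 3, A[1][1] + B[1][1] = -2 + 5 = 3, A[1][2] + B[2][1] = 3 + 7 = 10) = 3 (attained at k = 0)
  C[1][2] = min over k of (A[1][0] + B[0][2] = 6 + 2 = 8, A[1][1] + B[1][2] = -2 + 2 = 0, A[1][2] + B[2][2] = 3 + -5 = -2) = -2 (attained at k = 2)
  C[2][0] = min over k of (A[2][0] + B[0][0] = 3 + 7 = 10, A[2][1] + B[1][0] = -3 + 2 = -1, A[2][2] + B[2][0] = -1 + -2 = -3) = -3 (attained at k = 2)
  C[2][1] = min over k of (A[2][0] + B[0][1] = 3 + -3 = 0, A[2][1] + B[1][1] = -3 + 5 = 2, A[2][2] + B[2][1] = -1 + 7 = 6) = 0 (attained at k = 0)
  C[2][2] = min over k of (A[2][0] + B[0][2] = 3 + 2 = 5, A[2][1] + B[1][2] = -3 + 2 = -1, A[2][2] + B[2][2] = -1 + -5 = -6) = -6 (attained at k = 2)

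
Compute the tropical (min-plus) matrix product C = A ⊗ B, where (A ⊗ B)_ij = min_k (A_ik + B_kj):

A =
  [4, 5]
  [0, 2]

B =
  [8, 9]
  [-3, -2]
A ⊗ B =
  [2, 3]
  [-1, 0]

Apply the min-plus product entry-by-entry:
  C[0][0] = min over k of (A[0][0] + B[0][0] = 4 + 8 = 12, A[0][1] + B[1][0] = 5 + -3 = 2) = 2 (attained at k = 1)
  C[0][1] = min over k of (A[0][0] + B[0][1] = 4 + 9 = 13, A[0][1] + B[1][1] = 5 + -2 = 3) = 3 (attained at k = 1)
  C[1][0] = min over k of (A[1][0] + B[0][0] = 0 + 8 = 8, A[1][1] + B[1][0] = 2 + -3 = -1) = -1 (attained at k = 1)
  C[1][1] = min over k of (A[1][0] + B[0][1] = 0 + 9 = 9, A[1][1] + B[1][1] = 2 + -2 = 0) = 0 (attained at k = 1)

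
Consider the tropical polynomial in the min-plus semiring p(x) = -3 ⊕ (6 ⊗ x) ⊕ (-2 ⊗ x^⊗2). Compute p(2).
p(2) = -3

A tropical monomial a ⊗ x^⊗i evaluates to a + i · x. Evaluating each term at x = 2:
  Term 0 contributes -3 + 0 · 2 = -3
  Term 1 contributes 6 + 1 · 2 = 8
  Term 2 contributes -2 + 2 · 2 = 2
p(2) = ⊕ of these = min[-3, 8, 2] = -3.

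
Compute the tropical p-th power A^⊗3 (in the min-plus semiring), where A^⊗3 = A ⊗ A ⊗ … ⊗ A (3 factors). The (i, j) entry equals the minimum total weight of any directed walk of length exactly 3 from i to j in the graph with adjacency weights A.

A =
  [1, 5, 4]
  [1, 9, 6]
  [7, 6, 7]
A^⊗3 =
  [3, 7, 6]
  [3, 7, 6]
  [8, 12, 11]

Each entry (A^⊗3)_ij equals the minimum over all length-3 walks i = v_0 → v_1 → … → v_3 = j of Σ_t A[v_t][v_{t+1}]. For example, for (i, j) = (0, 2) we minimise over 9 possible intermediate vertex sequences; the minimum is 6, attained along the walk 0 → 0 → 0 → 2.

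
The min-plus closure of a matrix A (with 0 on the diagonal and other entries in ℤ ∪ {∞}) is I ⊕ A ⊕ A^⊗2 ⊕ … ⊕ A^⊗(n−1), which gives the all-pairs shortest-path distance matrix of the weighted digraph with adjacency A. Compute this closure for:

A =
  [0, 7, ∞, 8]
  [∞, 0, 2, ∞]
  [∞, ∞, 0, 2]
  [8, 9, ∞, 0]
Closure =
  [0, 7, 9, 8]
  [12, 0, 2, 4]
  [10, 11, 0, 2]
  [8, 9, 11, 0]

This is the Floyd-Warshall all-pairs shortest-path computation. For each intermediate vertex k = 0, 1, …, 3, update dist[i][j] ← min(dist[i][j], dist[i][k] + dist[k][j]). The final matrix gives, for each (i, j), the minimum total weight of any directed path from i to j (possibly empty when i = j).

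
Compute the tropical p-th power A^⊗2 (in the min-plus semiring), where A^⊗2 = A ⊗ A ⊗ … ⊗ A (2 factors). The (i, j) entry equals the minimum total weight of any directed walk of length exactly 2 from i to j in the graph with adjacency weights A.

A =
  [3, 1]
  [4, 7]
A^⊗2 =
  [5, 4]
  [7, 5]

Each entry (A^⊗2)_ij equals the minimum over all length-2 walks i = v_0 → v_1 → … → v_2 = j of Σ_t A[v_t][v_{t+1}]. For example, for (i, j) = (0, 1) we minimise over 2 possible intermediate vertex sequences; the minimum is 4, attained along the walk 0 → 0 → 1.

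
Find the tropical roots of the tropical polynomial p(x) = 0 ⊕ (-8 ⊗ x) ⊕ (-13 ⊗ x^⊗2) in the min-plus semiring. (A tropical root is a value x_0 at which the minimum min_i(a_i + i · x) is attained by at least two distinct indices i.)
Roots: {5, 8}

Each tropical root is a break point of the lower envelope of the lines y = a_i + i · x (there are 3 lines, with slopes 0, 1, ..., 2). Only the lines that attain the minimum somewhere contribute to roots; other lines are dominated. Here the surviving (envelope) indices are i = 2, i = 1, i = 0.
Intersections between consecutive envelope lines give the roots: for adjacent envelope indices i < j the intersection is x = (a_i − a_j) / (j − i). Reading off the sorted break points: {5, 8}.
Verification: at each break x_0, at least two indices attain the minimum of min_i(a_i + i · x_0).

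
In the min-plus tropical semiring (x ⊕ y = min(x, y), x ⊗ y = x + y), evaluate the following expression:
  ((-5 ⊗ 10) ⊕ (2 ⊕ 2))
((-5 ⊗ 10) ⊕ (2 ⊕ 2)) = 2

Expand innermost to outermost. Recall ⊕ takes the minimum of its arguments and ⊗ takes their sum. Working out the expression ((-5 ⊗ 10) ⊕ (2 ⊕ 2)) gives 2.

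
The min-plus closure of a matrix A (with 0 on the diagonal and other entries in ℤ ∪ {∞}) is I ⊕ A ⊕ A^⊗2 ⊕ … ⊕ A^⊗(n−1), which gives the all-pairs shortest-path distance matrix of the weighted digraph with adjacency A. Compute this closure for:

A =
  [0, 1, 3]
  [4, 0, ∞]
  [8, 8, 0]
Closure =
  [0, 1, 3]
  [4, 0, 7]
  [8, 8, 0]

This is the Floyd-Warshall all-pairs shortest-path computation. For each intermediate vertex k = 0, 1, …, 2, update dist[i][j] ← min(dist[i][j], dist[i][k] + dist[k][j]). The final matrix gives, for each (i, j), the minimum total weight of any directed path from i to j (possibly empty when i = j).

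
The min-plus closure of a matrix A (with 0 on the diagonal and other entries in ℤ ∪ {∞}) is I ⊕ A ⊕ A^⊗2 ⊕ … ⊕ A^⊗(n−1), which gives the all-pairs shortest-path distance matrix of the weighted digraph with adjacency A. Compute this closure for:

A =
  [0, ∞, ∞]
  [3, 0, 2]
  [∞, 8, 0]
Closure =
  [0, ∞, ∞]
  [3, 0, 2]
  [11, 8, 0]

This is the Floyd-Warshall all-pairs shortest-path computation. For each intermediate vertex k = 0, 1, …, 2, update dist[i][j] ← min(dist[i][j], dist[i][k] + dist[k][j]). The final matrix gives, for each (i, j), the minimum total weight of any directed path from i to j (possibly empty when i = j).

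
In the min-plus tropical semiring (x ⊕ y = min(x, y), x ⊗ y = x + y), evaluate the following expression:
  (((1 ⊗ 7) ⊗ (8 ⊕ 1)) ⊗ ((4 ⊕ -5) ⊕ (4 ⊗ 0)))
(((1 ⊗ 7) ⊗ (8 ⊕ 1)) ⊗ ((4 ⊕ -5) ⊕ (4 ⊗ 0))) = 4

Expand innermost to outermost. Recall ⊕ takes the minimum of its arguments and ⊗ takes their sum. Working out the expression (((1 ⊗ 7) ⊗ (8 ⊕ 1)) ⊗ ((4 ⊕ -5) ⊕ (4 ⊗ 0))) gives 4.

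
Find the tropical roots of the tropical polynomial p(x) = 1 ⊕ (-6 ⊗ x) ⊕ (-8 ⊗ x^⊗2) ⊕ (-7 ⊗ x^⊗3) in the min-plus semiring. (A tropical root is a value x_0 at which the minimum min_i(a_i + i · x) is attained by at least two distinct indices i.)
Roots: {-1, 2, 7}

Each tropical root is a break point of the lower envelope of the lines y = a_i + i · x (there are 4 lines, with slopes 0, 1, ..., 3). Only the lines that attain the minimum somewhere contribute to roots; other lines are dominated. Here the surviving (envelope) indices are i = 3, i = 2, i = 1, i = 0.
Intersections between consecutive envelope lines give the roots: for adjacent envelope indices i < j the intersection is x = (a_i − a_j) / (j − i). Reading off the sorted break points: {-1, 2, 7}.
Verification: at each break x_0, at least two indices attain the minimum of min_i(a_i + i · x_0).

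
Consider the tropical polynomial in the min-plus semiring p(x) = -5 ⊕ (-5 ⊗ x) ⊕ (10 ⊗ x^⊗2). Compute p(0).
p(0) = -5

A tropical monomial a ⊗ x^⊗i evaluates to a + i · x. Evaluating each term at x = 0:
  Term 0 contributes -5 + 0 · 0 = -5
  Term 1 contributes -5 + 1 · 0 = -5
  Term 2 contributes 10 + 2 · 0 = 10
p(0) = ⊕ of these = min[-5, -5, 10] = -5.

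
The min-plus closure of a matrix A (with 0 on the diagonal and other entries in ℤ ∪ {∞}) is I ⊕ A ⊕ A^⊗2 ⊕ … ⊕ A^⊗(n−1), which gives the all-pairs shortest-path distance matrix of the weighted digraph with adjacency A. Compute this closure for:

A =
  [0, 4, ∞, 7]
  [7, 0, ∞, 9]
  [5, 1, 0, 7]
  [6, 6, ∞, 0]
Closure =
  [0, 4, ∞, 7]
  [7, 0, ∞, 9]
  [5, 1, 0, 7]
  [6, 6, ∞, 0]

This is the Floyd-Warshall all-pairs shortest-path computation. For each intermediate vertex k = 0, 1, …, 3, update dist[i][j] ← min(dist[i][j], dist[i][k] + dist[k][j]). The final matrix gives, for each (i, j), the minimum total weight of any directed path from i to j (possibly empty when i = j).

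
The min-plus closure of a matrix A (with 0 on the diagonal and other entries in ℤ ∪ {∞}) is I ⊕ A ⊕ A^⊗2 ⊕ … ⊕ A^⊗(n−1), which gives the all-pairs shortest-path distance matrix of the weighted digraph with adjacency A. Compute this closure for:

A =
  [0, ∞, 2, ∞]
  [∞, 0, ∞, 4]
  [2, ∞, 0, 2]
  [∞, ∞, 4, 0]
Closure =
  [0, ∞, 2, 4]
  [10, 0, 8, 4]
  [2, ∞, 0, 2]
  [6, ∞, 4, 0]

This is the Floyd-Warshall all-pairs shortest-path computation. For each intermediate vertex k = 0, 1, …, 3, update dist[i][j] ← min(dist[i][j], dist[i][k] + dist[k][j]). The final matrix gives, for each (i, j), the minimum total weight of any directed path from i to j (possibly empty when i = j).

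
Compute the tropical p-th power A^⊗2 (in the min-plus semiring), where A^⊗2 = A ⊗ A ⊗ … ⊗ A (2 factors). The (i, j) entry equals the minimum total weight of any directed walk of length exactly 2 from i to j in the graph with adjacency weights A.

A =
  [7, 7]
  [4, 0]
A^⊗2 =
  [11, 7]
  [4, 0]

Each entry (A^⊗2)_ij equals the minimum over all length-2 walks i = v_0 → v_1 → … → v_2 = j of Σ_t A[v_t][v_{t+1}]. For example, for (i, j) = (0, 1) we minimise over 2 possible intermediate vertex sequences; the minimum is 7, attained along the walk 0 → 1 → 1.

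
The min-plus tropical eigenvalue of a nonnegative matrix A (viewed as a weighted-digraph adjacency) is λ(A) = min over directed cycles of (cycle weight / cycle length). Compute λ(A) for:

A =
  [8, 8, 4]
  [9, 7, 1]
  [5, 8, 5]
λ(A) = 9/2

Enumerate directed cycles and compute their means (weight / length). Sample:
  cycle 0 → 0: weight = 8, length = 1, mean = 8/1 ≈ 8.000
  cycle 1 → 1: weight = 7, length = 1, mean = 7/1 ≈ 7.000
  cycle 2 → 2: weight = 5, length = 1, mean = 5/1 ≈ 5.000
  cycle 0 → 1 → 0: weight = 17, length = 2, mean = 17/2 ≈ 8.500
  cycle 0 → 2 → 0: weight = 9, length = 2, mean = 9/2 ≈ 4.500
  cycle 1 → 0 → 1: weight = 17, length = 2, mean = 17/2 ≈ 8.500
Minimum mean = 4.500, attained e.g. along the cycle 0 → 2 → 0 with weight 9 and length 2. So λ(A) = 9/2 = 9/2.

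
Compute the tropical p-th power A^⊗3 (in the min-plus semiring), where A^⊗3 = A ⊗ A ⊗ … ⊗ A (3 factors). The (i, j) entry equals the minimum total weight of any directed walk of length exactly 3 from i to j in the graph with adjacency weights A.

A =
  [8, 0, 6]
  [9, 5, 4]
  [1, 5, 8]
A^⊗3 =
  [5, 7, 9]
  [10, 5, 11]
  [8, 6, 5]

Each entry (A^⊗3)_ij equals the minimum over all length-3 walks i = v_0 → v_1 → … → v_3 = j of Σ_t A[v_t][v_{t+1}]. For example, for (i, j) = (0, 2) we minimise over 9 possible intermediate vertex sequences; the minimum is 9, attained along the walk 0 → 1 → 1 → 2.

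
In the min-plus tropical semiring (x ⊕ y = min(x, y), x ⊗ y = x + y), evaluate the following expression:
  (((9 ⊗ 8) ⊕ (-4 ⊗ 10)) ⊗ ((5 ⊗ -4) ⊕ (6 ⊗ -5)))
(((9 ⊗ 8) ⊕ (-4 ⊗ 10)) ⊗ ((5 ⊗ -4) ⊕ (6 ⊗ -5))) = 7

Expand innermost to outermost. Recall ⊕ takes the minimum of its arguments and ⊗ takes their sum. Working out the expression (((9 ⊗ 8) ⊕ (-4 ⊗ 10)) ⊗ ((5 ⊗ -4) ⊕ (6 ⊗ -5))) gives 7.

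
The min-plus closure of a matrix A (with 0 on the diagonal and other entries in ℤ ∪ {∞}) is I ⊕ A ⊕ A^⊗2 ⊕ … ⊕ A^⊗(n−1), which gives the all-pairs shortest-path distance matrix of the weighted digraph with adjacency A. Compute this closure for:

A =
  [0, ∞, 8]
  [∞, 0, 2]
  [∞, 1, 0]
Closure =
  [0, 9, 8]
  [∞, 0, 2]
  [∞, 1, 0]

This is the Floyd-Warshall all-pairs shortest-path computation. For each intermediate vertex k = 0, 1, …, 2, update dist[i][j] ← min(dist[i][j], dist[i][k] + dist[k][j]). The final matrix gives, for each (i, j), the minimum total weight of any directed path from i to j (possibly empty when i = j).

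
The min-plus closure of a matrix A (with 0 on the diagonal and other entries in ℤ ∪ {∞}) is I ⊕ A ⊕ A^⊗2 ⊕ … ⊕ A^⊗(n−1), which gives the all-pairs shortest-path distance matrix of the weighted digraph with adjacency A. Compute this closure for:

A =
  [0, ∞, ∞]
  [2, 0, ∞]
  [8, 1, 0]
Closure =
  [0, ∞, ∞]
  [2, 0, ∞]
  [3, 1, 0]

This is the Floyd-Warshall all-pairs shortest-path computation. For each intermediate vertex k = 0, 1, …, 2, update dist[i][j] ← min(dist[i][j], dist[i][k] + dist[k][j]). The final matrix gives, for each (i, j), the minimum total weight of any directed path from i to j (possibly empty when i = j).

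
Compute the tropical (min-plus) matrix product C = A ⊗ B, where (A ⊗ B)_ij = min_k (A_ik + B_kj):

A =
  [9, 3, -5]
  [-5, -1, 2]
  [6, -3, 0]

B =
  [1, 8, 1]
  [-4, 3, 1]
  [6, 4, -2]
A ⊗ B =
  [-1, -1, -7]
  [-5, 2, -4]
  [-7, 0, -2]

Apply the min-plus product entry-by-entry:
  C[0][0] = min over k of (A[0][0] + B[0][0] = 9 + 1 = 10, A[0][1] + B[1][0] = 3 + -4 = -1, A[0][2] + B[2][0] = -5 + 6 = 1) = -1 (attained at k = 1)
  C[0][1] = min over k of (A[0][0] + B[0][1] = 9 + 8 = 17, A[0][1] + B[1][1] = 3 + 3 = 6, A[0][2] + B[2][1] = -5 + 4 = -1) = -1 (attained at k = 2)
  C[0][2] = min over k of (A[0][0] + B[0][2] = 9 + 1 = 10, A[0][1] + B[1][2] = 3 + 1 = 4, A[0][2] + B[2][2] = -5 + -2 = -7) = -7 (attained at k = 2)
  C[1][0] = min over k of (A[1][0] + B[0][0] = -5 + 1 = -4, A[1][1] + B[1][0] = -1 + -4 = -5, A[1][2] + B[2][0] = 2 + 6 = 8) = -5 (attained at k = 1)
  C[1][1] = min over k of (A[1][0] + B[0][1] = -5 + 8 = 3, A[1][1] + B[1][1] = -1 + 3 = 2, A[1][2] + B[2][1] = 2 + 4 = 6) = 2 (attained at k = 1)
  C[1][2] = min over k of (A[1][0] + B[0][2] = -5 + 1 = -4, A[1][1] + B[1][2] = -1 + 1 = 0, A[1][2] + B[2][2] = 2 + -2 = 0) = -4 (attained at k = 0)
  C[2][0] = min over k of (A[2][0] + B[0][0] = 6 + 1 = 7, A[2][1] + B[1][0] = -3 + -4 = -7, A[2][2] + B[2][0] = 0 + 6 = 6) = -7 (attained at k = 1)
  C[2][1] = min over k of (A[2][0] + B[0][1] = 6 + 8 = 14, A[2][1] + B[1][1] = -3 + 3 = 0, A[2][2] + B[2][1] = 0 + 4 = 4) = 0 (attained at k = 1)
  C[2][2] = min over k of (A[2][0] + B[0][2] = 6 + 1 = 7, A[2][1] + B[1][2] = -3 + 1 = -2, A[2][2] + B[2][2] = 0 + -2 = -2) = -2 (attained at k = 1)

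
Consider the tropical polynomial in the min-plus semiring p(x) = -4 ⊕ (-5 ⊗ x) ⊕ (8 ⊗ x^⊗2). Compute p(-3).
p(-3) = -8

A tropical monomial a ⊗ x^⊗i evaluates to a + i · x. Evaluating each term at x = -3:
  Term 0 contributes -4 + 0 · -3 = -4
  Term 1 contributes -5 + 1 · -3 = -8
  Term 2 contributes 8 + 2 · -3 = 2
p(-3) = ⊕ of these = min[-4, -8, 2] = -8.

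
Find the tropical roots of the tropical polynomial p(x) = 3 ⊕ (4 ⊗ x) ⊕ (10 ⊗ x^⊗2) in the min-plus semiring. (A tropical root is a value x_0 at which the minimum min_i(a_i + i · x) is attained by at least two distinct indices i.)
Roots: {-6, -1}

Each tropical root is a break point of the lower envelope of the lines y = a_i + i · x (there are 3 lines, with slopes 0, 1, ..., 2). Only the lines that attain the minimum somewhere contribute to roots; other lines are dominated. Here the surviving (envelope) indices are i = 2, i = 1, i = 0.
Intersections between consecutive envelope lines give the roots: for adjacent envelope indices i < j the intersection is x = (a_i − a_j) / (j − i). Reading off the sorted break points: {-6, -1}.
Verification: at each break x_0, at least two indices attain the minimum of min_i(a_i + i · x_0).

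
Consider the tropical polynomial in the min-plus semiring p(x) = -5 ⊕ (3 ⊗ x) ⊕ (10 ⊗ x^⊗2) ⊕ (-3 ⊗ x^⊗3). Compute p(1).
p(1) = -5

A tropical monomial a ⊗ x^⊗i evaluates to a + i · x. Evaluating each term at x = 1:
  Term 0 contributes -5 + 0 · 1 = -5
  Term 1 contributes 3 + 1 · 1 = 4
  Term 2 contributes 10 + 2 · 1 = 12
  Term 3 contributes -3 + 3 · 1 = 0
p(1) = ⊕ of these = min[-5, 4, 12, 0] = -5.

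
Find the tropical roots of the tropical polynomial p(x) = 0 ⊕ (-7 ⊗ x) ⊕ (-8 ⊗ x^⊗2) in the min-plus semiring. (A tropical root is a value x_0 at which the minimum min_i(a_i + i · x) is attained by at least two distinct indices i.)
Roots: {1, 7}

Each tropical root is a break point of the lower envelope of the lines y = a_i + i · x (there are 3 lines, with slopes 0, 1, ..., 2). Only the lines that attain the minimum somewhere contribute to roots; other lines are dominated. Here the surviving (envelope) indices are i = 2, i = 1, i = 0.
Intersections between consecutive envelope lines give the roots: for adjacent envelope indices i < j the intersection is x = (a_i − a_j) / (j − i). Reading off the sorted break points: {1, 7}.
Verification: at each break x_0, at least two indices attain the minimum of min_i(a_i + i · x_0).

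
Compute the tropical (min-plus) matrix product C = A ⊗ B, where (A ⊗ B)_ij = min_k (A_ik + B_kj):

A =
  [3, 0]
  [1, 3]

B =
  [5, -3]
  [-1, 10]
A ⊗ B =
  [-1, 0]
  [2, -2]

Apply the min-plus product entry-by-entry:
  C[0][0] = min over k of (A[0][0] + B[0][0] = 3 + 5 = 8, A[0][1] + B[1][0] = 0 + -1 = -1) = -1 (attained at k = 1)
  C[0][1] = min over k of (A[0][0] + B[0][1] = 3 + -3 = 0, A[0][1] + B[1][1] = 0 + 10 = 10) = 0 (attained at k = 0)
  C[1][0] = min over k of (A[1][0] + B[0][0] = 1 + 5 = 6, A[1][1] + B[1][0] = 3 + -1 = 2) = 2 (attained at k = 1)
  C[1][1] = min over k of (A[1][0] + B[0][1] = 1 + -3 = -2, A[1][1] + B[1][1] = 3 + 10 = 13) = -2 (attained at k = 0)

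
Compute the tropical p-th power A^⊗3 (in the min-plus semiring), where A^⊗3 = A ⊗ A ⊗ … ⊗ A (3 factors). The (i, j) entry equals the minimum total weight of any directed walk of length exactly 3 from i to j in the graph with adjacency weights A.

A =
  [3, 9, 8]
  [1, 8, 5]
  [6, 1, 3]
A^⊗3 =
  [9, 12, 14]
  [7, 9, 11]
  [5, 7, 9]

Each entry (A^⊗3)_ij equals the minimum over all length-3 walks i = v_0 → v_1 → … → v_3 = j of Σ_t A[v_t][v_{t+1}]. For example, for (i, j) = (0, 2) we minimise over 9 possible intermediate vertex sequences; the minimum is 14, attained along the walk 0 → 0 → 0 → 2.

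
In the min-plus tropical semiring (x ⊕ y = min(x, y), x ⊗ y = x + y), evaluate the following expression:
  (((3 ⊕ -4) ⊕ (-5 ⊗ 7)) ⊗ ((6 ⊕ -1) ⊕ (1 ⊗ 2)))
(((3 ⊕ -4) ⊕ (-5 ⊗ 7)) ⊗ ((6 ⊕ -1) ⊕ (1 ⊗ 2))) = -5

Expand innermost to outermost. Recall ⊕ takes the minimum of its arguments and ⊗ takes their sum. Working out the expression (((3 ⊕ -4) ⊕ (-5 ⊗ 7)) ⊗ ((6 ⊕ -1) ⊕ (1 ⊗ 2))) gives -5.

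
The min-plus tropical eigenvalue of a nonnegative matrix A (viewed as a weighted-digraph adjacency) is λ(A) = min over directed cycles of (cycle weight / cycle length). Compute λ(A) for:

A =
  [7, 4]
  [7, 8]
λ(A) = 11/2

Enumerate directed cycles and compute their means (weight / length). Sample:
  cycle 0 → 0: weight = 7, length = 1, mean = 7/1 ≈ 7.000
  cycle 1 → 1: weight = 8, length = 1, mean = 8/1 ≈ 8.000
  cycle 0 → 1 → 0: weight = 11, length = 2, mean = 11/2 ≈ 5.500
  cycle 1 → 0 → 1: weight = 11, length = 2, mean = 11/2 ≈ 5.500
Minimum mean = 5.500, attained e.g. along the cycle 0 → 1 → 0 with weight 11 and length 2. So λ(A) = 11/2 = 11/2.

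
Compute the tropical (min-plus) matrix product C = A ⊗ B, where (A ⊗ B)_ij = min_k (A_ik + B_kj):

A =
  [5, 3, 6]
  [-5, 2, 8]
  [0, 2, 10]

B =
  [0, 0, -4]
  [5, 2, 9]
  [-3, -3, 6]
A ⊗ B =
  [3, 3, 1]
  [-5, -5, -9]
  [0, 0, -4]

Apply the min-plus product entry-by-entry:
  C[0][0] = min over k of (A[0][0] + B[0][0] = 5 + 0 = 5, A[0][1] + B[1][0] = 3 + 5 = 8, A[0][2] + B[2][0] = 6 + -3 = 3) = 3 (attained at k = 2)
  C[0][1] = min over k of (A[0][0] + B[0][1] = 5 + 0 = 5, A[0][1] + B[1][1] = 3 + 2 = 5, A[0][2] + B[2][1] = 6 + -3 = 3) = 3 (attained at k = 2)
  C[0][2] = min over k of (A[0][0] + B[0][2] = 5 + -4 = 1, A[0][1] + B[1][2] = 3 + 9 = 12, A[0][2] + B[2][2] = 6 + 6 = 12) = 1 (attained at k = 0)
  C[1][0] = min over k of (A[1][0] + B[0][0] = -5 + 0 = -5, A[1][1] + B[1][0] = 2 + 5 = 7, A[1][2] + B[2][0] = 8 + -3 = 5) = -5 (attained at k = 0)
  C[1][1] = min over k of (A[1][0] + B[0][1] = -5 + 0 = -5, A[1][1] + B[1][1] = 2 + 2 = 4, A[1][2] + B[2][1] = 8 + -3 = 5) = -5 (attained at k = 0)
  C[1][2] = min over k of (A[1][0] + B[0][2] = -5 + -4 = -9, A[1][1] + B[1][2] = 2 + 9 = 11, A[1][2] + B[2][2] = 8 + 6 = 14) = -9 (attained at k = 0)
  C[2][0] = min over k of (A[2][0] + B[0][0] = 0 + 0 = 0, A[2][1] + B[1][0] = 2 + 5 = 7, A[2][2] + B[2][0] = 10 + -3 = 7) = 0 (attained at k = 0)
  C[2][1] = min over k of (A[2][0] + B[0][1] = 0 + 0 = 0, A[2][1] + B[1][1] = 2 + 2 = 4, A[2][2] + B[2][1] = 10 + -3 = 7) = 0 (attained at k = 0)
  C[2][2] = min over k of (A[2][0] + B[0][2] = 0 + -4 = -4, A[2][1] + B[1][2] = 2 + 9 = 11, A[2][2] + B[2][2] = 10 + 6 = 16) = -4 (attained at k = 0)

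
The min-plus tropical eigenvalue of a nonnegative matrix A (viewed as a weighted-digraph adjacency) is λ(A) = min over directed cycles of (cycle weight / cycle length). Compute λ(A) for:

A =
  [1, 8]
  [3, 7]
λ(A) = 1

Enumerate directed cycles and compute their means (weight / length). Sample:
  cycle 0 → 0: weight = 1, length = 1, mean = 1/1 ≈ 1.000
  cycle 1 → 1: weight = 7, length = 1, mean = 7/1 ≈ 7.000
  cycle 0 → 1 → 0: weight = 11, length = 2, mean = 11/2 ≈ 5.500
  cycle 1 → 0 → 1: weight = 11, length = 2, mean = 11/2 ≈ 5.500
Minimum mean = 1.000, attained e.g. along the cycle 0 → 0 with weight 1 and length 1. So λ(A) = 1/1 = 1.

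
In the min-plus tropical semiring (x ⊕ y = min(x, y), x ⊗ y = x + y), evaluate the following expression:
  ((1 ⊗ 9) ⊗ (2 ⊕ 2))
((1 ⊗ 9) ⊗ (2 ⊕ 2)) = 12

Expand innermost to outermost. Recall ⊕ takes the minimum of its arguments and ⊗ takes their sum. Working out the expression ((1 ⊗ 9) ⊗ (2 ⊕ 2)) gives 12.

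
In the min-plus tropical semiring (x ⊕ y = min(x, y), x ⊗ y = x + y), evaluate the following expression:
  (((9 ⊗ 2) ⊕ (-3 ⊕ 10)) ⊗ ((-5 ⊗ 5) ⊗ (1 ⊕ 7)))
(((9 ⊗ 2) ⊕ (-3 ⊕ 10)) ⊗ ((-5 ⊗ 5) ⊗ (1 ⊕ 7))) = -2

Expand innermost to outermost. Recall ⊕ takes the minimum of its arguments and ⊗ takes their sum. Working out the expression (((9 ⊗ 2) ⊕ (-3 ⊕ 10)) ⊗ ((-5 ⊗ 5) ⊗ (1 ⊕ 7))) gives -2.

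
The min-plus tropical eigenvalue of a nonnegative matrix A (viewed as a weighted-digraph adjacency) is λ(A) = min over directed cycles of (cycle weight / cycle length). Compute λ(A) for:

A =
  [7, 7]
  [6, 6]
λ(A) = 6

Enumerate directed cycles and compute their means (weight / length). Sample:
  cycle 0 → 0: weight = 7, length = 1, mean = 7/1 ≈ 7.000
  cycle 1 → 1: weight = 6, length = 1, mean = 6/1 ≈ 6.000
  cycle 0 → 1 → 0: weight = 13, length = 2, mean = 13/2 ≈ 6.500
  cycle 1 → 0 → 1: weight = 13, length = 2, mean = 13/2 ≈ 6.500
Minimum mean = 6.000, attained e.g. along the cycle 1 → 1 with weight 6 and length 1. So λ(A) = 6/1 = 6.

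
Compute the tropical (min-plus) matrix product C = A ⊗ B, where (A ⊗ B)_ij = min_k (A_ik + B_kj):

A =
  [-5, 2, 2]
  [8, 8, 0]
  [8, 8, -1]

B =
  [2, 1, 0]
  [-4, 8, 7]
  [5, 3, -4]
A ⊗ B =
  [-3, -4, -5]
  [4, 3, -4]
  [4, 2, -5]

Apply the min-plus product entry-by-entry:
  C[0][0] = min over k of (A[0][0] + B[0][0] = -5 + 2 = -3, A[0][1] + B[1][0] = 2 + -4 = -2, A[0][2] + B[2][0] = 2 + 5 = 7) = -3 (attained at k = 0)
  C[0][1] = min over k of (A[0][0] + B[0][1] = -5 + 1 = -4, A[0][1] + B[1][1] = 2 + 8 = 10, A[0][2] + B[2][1] = 2 + 3 = 5) = -4 (attained at k = 0)
  C[0][2] = min over k of (A[0][0] + B[0][2] = -5 + 0 = -5, A[0][1] + B[1][2] = 2 + 7 = 9, A[0][2] + B[2][2] = 2 + -4 = -2) = -5 (attained at k = 0)
  C[1][0] = min over k of (A[1][0] + B[0][0] = 8 + 2 = 10, A[1][1] + B[1][0] = 8 + -4 = 4, A[1][2] + B[2][0] = 0 + 5 = 5) = 4 (attained at k = 1)
  C[1][1] = min over k of (A[1][0] + B[0][1] = 8 + 1 = 9, A[1][1] + B[1][1] = 8 + 8 = 16, A[1][2] + B[2][1] = 0 + 3 = 3) = 3 (attained at k = 2)
  C[1][2] = min over k of (A[1][0] + B[0][2] = 8 + 0 = 8, A[1][1] + B[1][2] = 8 + 7 = 15, A[1][2] + B[2][2] = 0 + -4 = -4) = -4 (attained at k = 2)
  C[2][0] = min over k of (A[2][0] + B[0][0] = 8 + 2 = 10, A[2][1] + B[1][0] = 8 + -4 = 4, A[2][2] + B[2][0] = -1 + 5 = 4) = 4 (attained at k = 1)
  C[2][1] = min over k of (A[2][0] + B[0][1] = 8 + 1 = 9, A[2][1] + B[1][1] = 8 + 8 = 16, A[2][2] + B[2][1] = -1 + 3 = 2) = 2 (attained at k = 2)
  C[2][2] = min over k of (A[2][0] + B[0][2] = 8 + 0 = 8, A[2][1] + B[1][2] = 8 + 7 = 15, A[2][2] + B[2][2] = -1 + -4 = -5) = -5 (attained at k = 2)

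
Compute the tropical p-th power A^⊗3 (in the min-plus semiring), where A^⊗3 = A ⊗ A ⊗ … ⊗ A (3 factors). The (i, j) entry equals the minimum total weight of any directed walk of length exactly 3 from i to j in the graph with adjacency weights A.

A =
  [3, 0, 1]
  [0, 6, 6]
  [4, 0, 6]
A^⊗3 =
  [1, 0, 1]
  [0, 1, 4]
  [3, 0, 1]

Each entry (A^⊗3)_ij equals the minimum over all length-3 walks i = v_0 → v_1 → … → v_3 = j of Σ_t A[v_t][v_{t+1}]. For example, for (i, j) = (0, 2) we minimise over 9 possible intermediate vertex sequences; the minimum is 1, attained along the walk 0 → 1 → 0 → 2.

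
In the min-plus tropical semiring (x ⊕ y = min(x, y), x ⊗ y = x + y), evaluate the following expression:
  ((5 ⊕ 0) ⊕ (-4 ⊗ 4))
((5 ⊕ 0) ⊕ (-4 ⊗ 4)) = 0

Expand innermost to outermost. Recall ⊕ takes the minimum of its arguments and ⊗ takes their sum. Working out the expression ((5 ⊕ 0) ⊕ (-4 ⊗ 4)) gives 0.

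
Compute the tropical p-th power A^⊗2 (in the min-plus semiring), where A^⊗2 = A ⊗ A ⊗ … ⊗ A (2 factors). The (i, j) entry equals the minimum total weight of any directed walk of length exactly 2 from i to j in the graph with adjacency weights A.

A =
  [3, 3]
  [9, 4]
A^⊗2 =
  [6, 6]
  [12, 8]

Each entry (A^⊗2)_ij equals the minimum over all length-2 walks i = v_0 → v_1 → … → v_2 = j of Σ_t A[v_t][v_{t+1}]. For example, for (i, j) = (0, 1) we minimise over 2 possible intermediate vertex sequences; the minimum is 6, attained along the walk 0 → 0 → 1.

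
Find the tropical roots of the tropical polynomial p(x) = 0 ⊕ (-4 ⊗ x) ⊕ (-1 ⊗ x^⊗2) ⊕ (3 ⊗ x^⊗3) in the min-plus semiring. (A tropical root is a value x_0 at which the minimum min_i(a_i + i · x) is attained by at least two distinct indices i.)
Roots: {-4, -3, 4}

Each tropical root is a break point of the lower envelope of the lines y = a_i + i · x (there are 4 lines, with slopes 0, 1, ..., 3). Only the lines that attain the minimum somewhere contribute to roots; other lines are dominated. Here the surviving (envelope) indices are i = 3, i = 2, i = 1, i = 0.
Intersections between consecutive envelope lines give the roots: for adjacent envelope indices i < j the intersection is x = (a_i − a_j) / (j − i). Reading off the sorted break points: {-4, -3, 4}.
Verification: at each break x_0, at least two indices attain the minimum of min_i(a_i + i · x_0).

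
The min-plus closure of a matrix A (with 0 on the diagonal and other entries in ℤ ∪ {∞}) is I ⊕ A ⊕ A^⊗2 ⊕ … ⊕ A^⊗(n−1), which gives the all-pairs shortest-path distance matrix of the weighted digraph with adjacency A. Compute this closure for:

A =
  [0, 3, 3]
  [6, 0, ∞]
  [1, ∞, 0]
Closure =
  [0, 3, 3]
  [6, 0, 9]
  [1, 4, 0]

This is the Floyd-Warshall all-pairs shortest-path computation. For each intermediate vertex k = 0, 1, …, 2, update dist[i][j] ← min(dist[i][j], dist[i][k] + dist[k][j]). The final matrix gives, for each (i, j), the minimum total weight of any directed path from i to j (possibly empty when i = j).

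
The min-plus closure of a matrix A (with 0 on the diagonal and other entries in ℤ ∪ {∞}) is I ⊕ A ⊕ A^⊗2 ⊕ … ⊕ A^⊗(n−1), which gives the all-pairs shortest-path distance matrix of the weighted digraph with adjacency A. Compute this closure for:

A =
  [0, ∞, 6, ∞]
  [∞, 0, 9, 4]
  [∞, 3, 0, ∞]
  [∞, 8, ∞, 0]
Closure =
  [0, 9, 6, 13]
  [∞, 0, 9, 4]
  [∞, 3, 0, 7]
  [∞, 8, 17, 0]

This is the Floyd-Warshall all-pairs shortest-path computation. For each intermediate vertex k = 0, 1, …, 3, update dist[i][j] ← min(dist[i][j], dist[i][k] + dist[k][j]). The final matrix gives, for each (i, j), the minimum total weight of any directed path from i to j (possibly empty when i = j).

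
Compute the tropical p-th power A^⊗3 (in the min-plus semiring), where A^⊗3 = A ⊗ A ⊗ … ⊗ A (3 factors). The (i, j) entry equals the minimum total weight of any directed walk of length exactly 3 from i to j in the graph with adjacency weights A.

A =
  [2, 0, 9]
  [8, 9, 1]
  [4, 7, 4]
A^⊗3 =
  [5, 4, 3]
  [7, 5, 9]
  [8, 6, 5]

Each entry (A^⊗3)_ij equals the minimum over all length-3 walks i = v_0 → v_1 → … → v_3 = j of Σ_t A[v_t][v_{t+1}]. For example, for (i, j) = (0, 2) we minimise over 9 possible intermediate vertex sequences; the minimum is 3, attained along the walk 0 → 0 → 1 → 2.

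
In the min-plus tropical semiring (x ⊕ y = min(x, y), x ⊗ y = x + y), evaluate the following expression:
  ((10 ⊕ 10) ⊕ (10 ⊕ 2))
((10 ⊕ 10) ⊕ (10 ⊕ 2)) = 2

Expand innermost to outermost. Recall ⊕ takes the minimum of its arguments and ⊗ takes their sum. Working out the expression ((10 ⊕ 10) ⊕ (10 ⊕ 2)) gives 2.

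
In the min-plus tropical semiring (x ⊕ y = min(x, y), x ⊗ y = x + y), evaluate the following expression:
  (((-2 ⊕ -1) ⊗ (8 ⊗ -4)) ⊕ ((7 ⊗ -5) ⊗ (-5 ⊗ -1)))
(((-2 ⊕ -1) ⊗ (8 ⊗ -4)) ⊕ ((7 ⊗ -5) ⊗ (-5 ⊗ -1))) = -4

Expand innermost to outermost. Recall ⊕ takes the minimum of its arguments and ⊗ takes their sum. Working out the expression (((-2 ⊕ -1) ⊗ (8 ⊗ -4)) ⊕ ((7 ⊗ -5) ⊗ (-5 ⊗ -1))) gives -4.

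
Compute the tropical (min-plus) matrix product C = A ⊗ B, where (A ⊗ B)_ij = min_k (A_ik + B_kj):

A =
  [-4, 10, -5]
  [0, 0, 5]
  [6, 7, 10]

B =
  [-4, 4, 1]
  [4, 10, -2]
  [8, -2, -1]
A ⊗ B =
  [-8, -7, -6]
  [-4, 3, -2]
  [2, 8, 5]

Apply the min-plus product entry-by-entry:
  C[0][0] = min over k of (A[0][0] + B[0][0] = -4 + -4 = -8, A[0][1] + B[1][0] = 10 + 4 = 14, A[0][2] + B[2][0] = -5 + 8 = 3) = -8 (attained at k = 0)
  C[0][1] = min over k of (A[0][0] + B[0][1] = -4 + 4 = 0, A[0][1] + B[1][1] = 10 + 10 = 20, A[0][2] + B[2][1] = -5 + -2 = -7) = -7 (attained at k = 2)
  C[0][2] = min over k of (A[0][0] + B[0][2] = -4 + 1 = -3, A[0][1] + B[1][2] = 10 + -2 = 8, A[0][2] + B[2][2] = -5 + -1 = -6) = -6 (attained at k = 2)
  C[1][0] = min over k of (A[1][0] + B[0][0] = 0 + -4 = -4, A[1][1] + B[1][0] = 0 + 4 = 4, A[1][2] + B[2][0] = 5 + 8 = 13) = -4 (attained at k = 0)
  C[1][1] = min over k of (A[1][0] + B[0][1] = 0 + 4 = 4, A[1][1] + B[1][1] = 0 + 10 = 10, A[1][2] + B[2][1] = 5 + -2 = 3) = 3 (attained at k = 2)
  C[1][2] = min over k of (A[1][0] + B[0][2] = 0 + 1 = 1, A[1][1] + B[1][2] = 0 + -2 = -2, A[1][2] + B[2][2] = 5 + -1 = 4) = -2 (attained at k = 1)
  C[2][0] = min over k of (A[2][0] + B[0][0] = 6 + -4 = 2, A[2][1] + B[1][0] = 7 + 4 = 11, A[2][2] + B[2][0] = 10 + 8 = 18) = 2 (attained at k = 0)
  C[2][1] = min over k of (A[2][0] + B[0][1] = 6 + 4 = 10, A[2][1] + B[1][1] = 7 + 10 = 17, A[2][2] + B[2][1] = 10 + -2 = 8) = 8 (attained at k = 2)
  C[2][2] = min over k of (A[2][0] + B[0][2] = 6 + 1 = 7, A[2][1] + B[1][2] = 7 + -2 = 5, A[2][2] + B[2][2] = 10 + -1 = 9) = 5 (attained at k = 1)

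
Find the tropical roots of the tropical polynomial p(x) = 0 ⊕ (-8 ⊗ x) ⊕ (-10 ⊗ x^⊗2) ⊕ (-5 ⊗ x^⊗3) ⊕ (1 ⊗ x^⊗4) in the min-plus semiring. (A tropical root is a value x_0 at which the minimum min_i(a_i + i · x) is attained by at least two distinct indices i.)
Roots: {-6, -5, 2, 8}

Each tropical root is a break point of the lower envelope of the lines y = a_i + i · x (there are 5 lines, with slopes 0, 1, ..., 4). Only the lines that attain the minimum somewhere contribute to roots; other lines are dominated. Here the surviving (envelope) indices are i = 4, i = 3, i = 2, i = 1, i = 0.
Intersections between consecutive envelope lines give the roots: for adjacent envelope indices i < j the intersection is x = (a_i − a_j) / (j − i). Reading off the sorted break points: {-6, -5, 2, 8}.
Verification: at each break x_0, at least two indices attain the minimum of min_i(a_i + i · x_0).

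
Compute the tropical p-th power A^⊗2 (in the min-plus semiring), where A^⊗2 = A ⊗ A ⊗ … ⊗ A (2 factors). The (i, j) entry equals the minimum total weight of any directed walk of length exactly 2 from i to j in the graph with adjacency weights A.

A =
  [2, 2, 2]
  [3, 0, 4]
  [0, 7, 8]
A^⊗2 =
  [2, 2, 4]
  [3, 0, 4]
  [2, 2, 2]

Each entry (A^⊗2)_ij equals the minimum over all length-2 walks i = v_0 → v_1 → … → v_2 = j of Σ_t A[v_t][v_{t+1}]. For example, for (i, j) = (0, 2) we minimise over 3 possible intermediate vertex sequences; the minimum is 4, attained along the walk 0 → 0 → 2.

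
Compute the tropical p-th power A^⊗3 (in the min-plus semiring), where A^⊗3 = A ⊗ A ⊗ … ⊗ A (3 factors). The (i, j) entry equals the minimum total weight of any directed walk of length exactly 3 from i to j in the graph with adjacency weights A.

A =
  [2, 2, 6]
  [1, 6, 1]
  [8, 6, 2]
A^⊗3 =
  [5, 5, 5]
  [4, 5, 4]
  [9, 9, 6]

Each entry (A^⊗3)_ij equals the minimum over all length-3 walks i = v_0 → v_1 → … → v_3 = j of Σ_t A[v_t][v_{t+1}]. For example, for (i, j) = (0, 2) we minimise over 9 possible intermediate vertex sequences; the minimum is 5, attained along the walk 0 → 0 → 1 → 2.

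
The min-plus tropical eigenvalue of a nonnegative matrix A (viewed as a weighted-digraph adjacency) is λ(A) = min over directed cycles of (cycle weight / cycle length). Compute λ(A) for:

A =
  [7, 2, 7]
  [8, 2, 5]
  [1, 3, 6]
λ(A) = 2

Enumerate directed cycles and compute their means (weight / length). Sample:
  cycle 0 → 0: weight = 7, length = 1, mean = 7/1 ≈ 7.000
  cycle 1 → 1: weight = 2, length = 1, mean = 2/1 ≈ 2.000
  cycle 2 → 2: weight = 6, length = 1, mean = 6/1 ≈ 6.000
  cycle 0 → 1 → 0: weight = 10, length = 2, mean = 10/2 ≈ 5.000
  cycle 0 → 2 → 0: weight = 8, length = 2, mean = 8/2 ≈ 4.000
  cycle 1 → 0 → 1: weight = 10, length = 2, mean = 10/2 ≈ 5.000
Minimum mean = 2.000, attained e.g. along the cycle 1 → 1 with weight 2 and length 1. So λ(A) = 2/1 = 2.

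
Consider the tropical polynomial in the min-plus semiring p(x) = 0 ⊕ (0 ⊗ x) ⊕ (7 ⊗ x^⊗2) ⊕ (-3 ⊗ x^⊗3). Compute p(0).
p(0) = -3

A tropical monomial a ⊗ x^⊗i evaluates to a + i · x. Evaluating each term at x = 0:
  Term 0 contributes 0 + 0 · 0 = 0
  Term 1 contributes 0 + 1 · 0 = 0
  Term 2 contributes 7 + 2 · 0 = 7
  Term 3 contributes -3 + 3 · 0 = -3
p(0) = ⊕ of these = min[0, 0, 7, -3] = -3.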